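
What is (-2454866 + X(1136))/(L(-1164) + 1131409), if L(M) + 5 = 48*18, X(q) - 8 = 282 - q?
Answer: -613928/283067 ≈ -2.1688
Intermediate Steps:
X(q) = 290 - q (X(q) = 8 + (282 - q) = 290 - q)
L(M) = 859 (L(M) = -5 + 48*18 = -5 + 864 = 859)
(-2454866 + X(1136))/(L(-1164) + 1131409) = (-2454866 + (290 - 1*1136))/(859 + 1131409) = (-2454866 + (290 - 1136))/1132268 = (-2454866 - 846)*(1/1132268) = -2455712*1/1132268 = -613928/283067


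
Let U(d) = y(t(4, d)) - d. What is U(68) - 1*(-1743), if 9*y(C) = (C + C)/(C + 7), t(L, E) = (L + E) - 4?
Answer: 1130761/675 ≈ 1675.2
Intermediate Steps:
t(L, E) = -4 + E + L (t(L, E) = (E + L) - 4 = -4 + E + L)
y(C) = 2*C/(9*(7 + C)) (y(C) = ((C + C)/(C + 7))/9 = ((2*C)/(7 + C))/9 = (2*C/(7 + C))/9 = 2*C/(9*(7 + C)))
U(d) = -d + 2*d/(9*(7 + d)) (U(d) = 2*(-4 + d + 4)/(9*(7 + (-4 + d + 4))) - d = 2*d/(9*(7 + d)) - d = -d + 2*d/(9*(7 + d)))
U(68) - 1*(-1743) = (⅑)*68*(-61 - 9*68)/(7 + 68) - 1*(-1743) = (⅑)*68*(-61 - 612)/75 + 1743 = (⅑)*68*(1/75)*(-673) + 1743 = -45764/675 + 1743 = 1130761/675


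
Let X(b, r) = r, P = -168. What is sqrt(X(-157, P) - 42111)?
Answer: I*sqrt(42279) ≈ 205.62*I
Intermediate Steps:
sqrt(X(-157, P) - 42111) = sqrt(-168 - 42111) = sqrt(-42279) = I*sqrt(42279)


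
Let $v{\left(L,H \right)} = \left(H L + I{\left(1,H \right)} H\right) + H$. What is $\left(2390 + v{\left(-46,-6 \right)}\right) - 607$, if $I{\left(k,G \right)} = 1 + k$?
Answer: $2041$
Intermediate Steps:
$v{\left(L,H \right)} = 3 H + H L$ ($v{\left(L,H \right)} = \left(H L + \left(1 + 1\right) H\right) + H = \left(H L + 2 H\right) + H = \left(2 H + H L\right) + H = 3 H + H L$)
$\left(2390 + v{\left(-46,-6 \right)}\right) - 607 = \left(2390 - 6 \left(3 - 46\right)\right) - 607 = \left(2390 - -258\right) - 607 = \left(2390 + 258\right) - 607 = 2648 - 607 = 2041$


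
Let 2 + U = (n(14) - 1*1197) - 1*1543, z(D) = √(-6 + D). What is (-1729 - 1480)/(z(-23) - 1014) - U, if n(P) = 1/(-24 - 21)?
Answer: 25404027529/9254025 + 3209*I*√29/1028225 ≈ 2745.2 + 0.016807*I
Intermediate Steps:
n(P) = -1/45 (n(P) = 1/(-45) = -1/45)
U = -123391/45 (U = -2 + ((-1/45 - 1*1197) - 1*1543) = -2 + ((-1/45 - 1197) - 1543) = -2 + (-53866/45 - 1543) = -2 - 123301/45 = -123391/45 ≈ -2742.0)
(-1729 - 1480)/(z(-23) - 1014) - U = (-1729 - 1480)/(√(-6 - 23) - 1014) - 1*(-123391/45) = -3209/(√(-29) - 1014) + 123391/45 = -3209/(I*√29 - 1014) + 123391/45 = -3209/(-1014 + I*√29) + 123391/45 = 123391/45 - 3209/(-1014 + I*√29)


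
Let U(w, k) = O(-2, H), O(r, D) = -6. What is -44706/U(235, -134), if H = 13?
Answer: 7451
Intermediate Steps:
U(w, k) = -6
-44706/U(235, -134) = -44706/(-6) = -44706*(-⅙) = 7451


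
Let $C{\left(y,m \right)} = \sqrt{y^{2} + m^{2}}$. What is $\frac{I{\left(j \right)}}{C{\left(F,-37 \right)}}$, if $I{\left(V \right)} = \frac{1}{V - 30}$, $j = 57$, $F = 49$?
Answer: $\frac{\sqrt{3770}}{101790} \approx 0.00060321$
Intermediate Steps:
$C{\left(y,m \right)} = \sqrt{m^{2} + y^{2}}$
$I{\left(V \right)} = \frac{1}{-30 + V}$
$\frac{I{\left(j \right)}}{C{\left(F,-37 \right)}} = \frac{1}{\left(-30 + 57\right) \sqrt{\left(-37\right)^{2} + 49^{2}}} = \frac{1}{27 \sqrt{1369 + 2401}} = \frac{1}{27 \sqrt{3770}} = \frac{\frac{1}{3770} \sqrt{3770}}{27} = \frac{\sqrt{3770}}{101790}$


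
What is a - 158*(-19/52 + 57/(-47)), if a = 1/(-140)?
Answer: 21328599/85540 ≈ 249.34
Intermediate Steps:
a = -1/140 ≈ -0.0071429
a - 158*(-19/52 + 57/(-47)) = -1/140 - 158*(-19/52 + 57/(-47)) = -1/140 - 158*(-19*1/52 + 57*(-1/47)) = -1/140 - 158*(-19/52 - 57/47) = -1/140 - 158*(-3857/2444) = -1/140 + 304703/1222 = 21328599/85540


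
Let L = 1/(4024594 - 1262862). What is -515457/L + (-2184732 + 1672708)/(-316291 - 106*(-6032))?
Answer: -459951750526007948/323101 ≈ -1.4236e+12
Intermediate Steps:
L = 1/2761732 ≈ 3.6209e-7
-515457/L + (-2184732 + 1672708)/(-316291 - 106*(-6032)) = -515457/1/2761732 + (-2184732 + 1672708)/(-316291 - 106*(-6032)) = -515457*2761732 - 512024/(-316291 + 639392) = -1423554091524 - 512024/323101 = -459951750526007948/323101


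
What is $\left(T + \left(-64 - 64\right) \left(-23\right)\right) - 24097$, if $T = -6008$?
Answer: $-27161$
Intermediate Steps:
$\left(T + \left(-64 - 64\right) \left(-23\right)\right) - 24097 = \left(-6008 + \left(-64 - 64\right) \left(-23\right)\right) - 24097 = \left(-6008 - -2944\right) - 24097 = \left(-6008 + 2944\right) - 24097 = -3064 - 24097 = -27161$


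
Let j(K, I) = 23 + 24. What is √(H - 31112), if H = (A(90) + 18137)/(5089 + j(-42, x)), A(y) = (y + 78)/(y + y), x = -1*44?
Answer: I*√1282179079885/6420 ≈ 176.38*I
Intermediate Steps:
x = -44
j(K, I) = 47
A(y) = (78 + y)/(2*y) (A(y) = (78 + y)/((2*y)) = (78 + y)*(1/(2*y)) = (78 + y)/(2*y))
H = 272069/77040 (H = ((½)*(78 + 90)/90 + 18137)/(5089 + 47) = ((½)*(1/90)*168 + 18137)/5136 = (14/15 + 18137)*(1/5136) = (272069/15)*(1/5136) = 272069/77040 ≈ 3.5315)
√(H - 31112) = √(272069/77040 - 31112) = √(-2396596411/77040) = I*√1282179079885/6420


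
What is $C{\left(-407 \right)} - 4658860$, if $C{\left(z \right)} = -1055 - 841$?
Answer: $-4660756$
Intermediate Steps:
$C{\left(z \right)} = -1896$ ($C{\left(z \right)} = -1055 - 841 = -1896$)
$C{\left(-407 \right)} - 4658860 = -1896 - 4658860 = -4660756$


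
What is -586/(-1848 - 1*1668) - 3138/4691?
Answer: -14137/28146 ≈ -0.50227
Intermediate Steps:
-586/(-1848 - 1*1668) - 3138/4691 = -586/(-1848 - 1668) - 3138*1/4691 = -586/(-3516) - 3138/4691 = -586*(-1/3516) - 3138/4691 = ⅙ - 3138/4691 = -14137/28146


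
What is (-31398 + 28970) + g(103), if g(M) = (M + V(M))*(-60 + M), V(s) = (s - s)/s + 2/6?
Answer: 6046/3 ≈ 2015.3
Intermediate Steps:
V(s) = ⅓ (V(s) = 0/s + 2*(⅙) = 0 + ⅓ = ⅓)
g(M) = (-60 + M)*(⅓ + M) (g(M) = (M + ⅓)*(-60 + M) = (⅓ + M)*(-60 + M) = (-60 + M)*(⅓ + M))
(-31398 + 28970) + g(103) = (-31398 + 28970) + (-20 + 103² - 179/3*103) = -2428 + (-20 + 10609 - 18437/3) = -2428 + 13330/3 = 6046/3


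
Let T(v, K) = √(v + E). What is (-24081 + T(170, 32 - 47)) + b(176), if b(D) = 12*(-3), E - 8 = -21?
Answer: -24117 + √157 ≈ -24104.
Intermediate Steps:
E = -13 (E = 8 - 21 = -13)
b(D) = -36
T(v, K) = √(-13 + v) (T(v, K) = √(v - 13) = √(-13 + v))
(-24081 + T(170, 32 - 47)) + b(176) = (-24081 + √(-13 + 170)) - 36 = (-24081 + √157) - 36 = -24117 + √157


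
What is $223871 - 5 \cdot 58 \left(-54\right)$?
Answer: $239531$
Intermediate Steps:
$223871 - 5 \cdot 58 \left(-54\right) = 223871 - 290 \left(-54\right) = 223871 - -15660 = 223871 + 15660 = 239531$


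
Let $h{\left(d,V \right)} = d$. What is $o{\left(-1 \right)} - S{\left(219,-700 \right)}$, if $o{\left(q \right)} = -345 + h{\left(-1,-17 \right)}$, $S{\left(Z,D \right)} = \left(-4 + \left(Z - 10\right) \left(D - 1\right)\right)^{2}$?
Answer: $-21466059515$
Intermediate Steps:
$S{\left(Z,D \right)} = \left(-4 + \left(-1 + D\right) \left(-10 + Z\right)\right)^{2}$ ($S{\left(Z,D \right)} = \left(-4 + \left(-10 + Z\right) \left(-1 + D\right)\right)^{2} = \left(-4 + \left(-1 + D\right) \left(-10 + Z\right)\right)^{2}$)
$o{\left(q \right)} = -346$ ($o{\left(q \right)} = -345 - 1 = -346$)
$o{\left(-1 \right)} - S{\left(219,-700 \right)} = -346 - \left(6 - 219 - -7000 - 153300\right)^{2} = -346 - \left(6 - 219 + 7000 - 153300\right)^{2} = -346 - \left(-146513\right)^{2} = -346 - 21466059169 = -21466059515$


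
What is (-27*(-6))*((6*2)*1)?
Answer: 1944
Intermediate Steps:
(-27*(-6))*((6*2)*1) = 162*(12*1) = 162*12 = 1944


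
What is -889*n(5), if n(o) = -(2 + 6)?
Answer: 7112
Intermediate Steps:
n(o) = -8 (n(o) = -1*8 = -8)
-889*n(5) = -889*(-8) = 7112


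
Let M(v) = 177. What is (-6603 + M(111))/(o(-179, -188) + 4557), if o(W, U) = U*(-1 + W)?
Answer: -2142/12799 ≈ -0.16736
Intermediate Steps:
(-6603 + M(111))/(o(-179, -188) + 4557) = (-6603 + 177)/(-188*(-1 - 179) + 4557) = -6426/(-188*(-180) + 4557) = -6426/(33840 + 4557) = -6426/38397 = -6426*1/38397 = -2142/12799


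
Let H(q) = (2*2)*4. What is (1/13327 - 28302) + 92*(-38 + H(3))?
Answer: -404154601/13327 ≈ -30326.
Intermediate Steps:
H(q) = 16 (H(q) = 4*4 = 16)
(1/13327 - 28302) + 92*(-38 + H(3)) = (1/13327 - 28302) + 92*(-38 + 16) = (1/13327 - 28302) + 92*(-22) = -377180753/13327 - 2024 = -404154601/13327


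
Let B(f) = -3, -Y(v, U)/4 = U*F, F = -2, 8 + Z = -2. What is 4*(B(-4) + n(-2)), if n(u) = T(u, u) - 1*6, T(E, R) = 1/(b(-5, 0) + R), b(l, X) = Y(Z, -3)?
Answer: -470/13 ≈ -36.154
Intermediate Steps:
Z = -10 (Z = -8 - 2 = -10)
Y(v, U) = 8*U (Y(v, U) = -4*U*(-2) = -(-8)*U = 8*U)
b(l, X) = -24 (b(l, X) = 8*(-3) = -24)
T(E, R) = 1/(-24 + R)
n(u) = -6 + 1/(-24 + u) (n(u) = 1/(-24 + u) - 1*6 = 1/(-24 + u) - 6 = -6 + 1/(-24 + u))
4*(B(-4) + n(-2)) = 4*(-3 + (145 - 6*(-2))/(-24 - 2)) = 4*(-3 + (145 + 12)/(-26)) = 4*(-3 - 1/26*157) = 4*(-3 - 157/26) = 4*(-235/26) = -470/13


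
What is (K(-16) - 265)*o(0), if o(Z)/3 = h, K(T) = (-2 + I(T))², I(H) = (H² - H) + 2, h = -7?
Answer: -1548099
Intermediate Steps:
I(H) = 2 + H² - H
K(T) = (T² - T)² (K(T) = (-2 + (2 + T² - T))² = (T² - T)²)
o(Z) = -21 (o(Z) = 3*(-7) = -21)
(K(-16) - 265)*o(0) = ((-16)²*(-1 - 16)² - 265)*(-21) = (256*(-17)² - 265)*(-21) = (256*289 - 265)*(-21) = (73984 - 265)*(-21) = 73719*(-21) = -1548099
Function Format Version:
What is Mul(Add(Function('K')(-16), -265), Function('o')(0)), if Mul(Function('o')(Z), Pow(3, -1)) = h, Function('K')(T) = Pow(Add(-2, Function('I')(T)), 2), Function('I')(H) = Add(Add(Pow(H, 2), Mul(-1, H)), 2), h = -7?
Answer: -1548099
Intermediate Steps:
Function('I')(H) = Add(2, Pow(H, 2), Mul(-1, H))
Function('K')(T) = Pow(Add(Pow(T, 2), Mul(-1, T)), 2) (Function('K')(T) = Pow(Add(-2, Add(2, Pow(T, 2), Mul(-1, T))), 2) = Pow(Add(Pow(T, 2), Mul(-1, T)), 2))
Function('o')(Z) = -21 (Function('o')(Z) = Mul(3, -7) = -21)
Mul(Add(Function('K')(-16), -265), Function('o')(0)) = Mul(Add(Mul(Pow(-16, 2), Pow(Add(-1, -16), 2)), -265), -21) = Mul(Add(Mul(256, Pow(-17, 2)), -265), -21) = Mul(Add(Mul(256, 289), -265), -21) = Mul(Add(73984, -265), -21) = Mul(73719, -21) = -1548099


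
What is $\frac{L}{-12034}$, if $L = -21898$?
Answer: $\frac{10949}{6017} \approx 1.8197$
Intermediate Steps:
$\frac{L}{-12034} = - \frac{21898}{-12034} = \left(-21898\right) \left(- \frac{1}{12034}\right) = \frac{10949}{6017}$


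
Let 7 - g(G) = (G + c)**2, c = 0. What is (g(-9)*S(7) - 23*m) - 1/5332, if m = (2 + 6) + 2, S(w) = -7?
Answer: 1535615/5332 ≈ 288.00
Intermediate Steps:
g(G) = 7 - G**2 (g(G) = 7 - (G + 0)**2 = 7 - G**2)
m = 10 (m = 8 + 2 = 10)
(g(-9)*S(7) - 23*m) - 1/5332 = ((7 - 1*(-9)**2)*(-7) - 23*10) - 1/5332 = ((7 - 1*81)*(-7) - 230) - 1*1/5332 = ((7 - 81)*(-7) - 230) - 1/5332 = (-74*(-7) - 230) - 1/5332 = (518 - 230) - 1/5332 = 288 - 1/5332 = 1535615/5332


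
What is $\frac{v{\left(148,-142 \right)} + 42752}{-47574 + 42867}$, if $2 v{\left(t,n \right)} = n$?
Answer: $- \frac{14227}{1569} \approx -9.0676$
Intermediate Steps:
$v{\left(t,n \right)} = \frac{n}{2}$
$\frac{v{\left(148,-142 \right)} + 42752}{-47574 + 42867} = \frac{\frac{1}{2} \left(-142\right) + 42752}{-47574 + 42867} = \frac{-71 + 42752}{-4707} = 42681 \left(- \frac{1}{4707}\right) = - \frac{14227}{1569}$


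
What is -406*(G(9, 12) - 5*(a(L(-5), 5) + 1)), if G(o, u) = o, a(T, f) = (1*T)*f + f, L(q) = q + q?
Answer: -92974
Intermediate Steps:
L(q) = 2*q
a(T, f) = f + T*f (a(T, f) = T*f + f = f + T*f)
-406*(G(9, 12) - 5*(a(L(-5), 5) + 1)) = -406*(9 - 5*(5*(1 + 2*(-5)) + 1)) = -406*(9 - 5*(5*(1 - 10) + 1)) = -406*(9 - 5*(5*(-9) + 1)) = -406*(9 - 5*(-45 + 1)) = -406*(9 - 5*(-44)) = -406*(9 + 220) = -406*229 = -92974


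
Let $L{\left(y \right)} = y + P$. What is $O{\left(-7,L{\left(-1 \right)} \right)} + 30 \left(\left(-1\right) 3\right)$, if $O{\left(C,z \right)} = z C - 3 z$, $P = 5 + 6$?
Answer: $-190$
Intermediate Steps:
$P = 11$
$L{\left(y \right)} = 11 + y$ ($L{\left(y \right)} = y + 11 = 11 + y$)
$O{\left(C,z \right)} = - 3 z + C z$ ($O{\left(C,z \right)} = C z - 3 z = - 3 z + C z$)
$O{\left(-7,L{\left(-1 \right)} \right)} + 30 \left(\left(-1\right) 3\right) = \left(11 - 1\right) \left(-3 - 7\right) + 30 \left(\left(-1\right) 3\right) = 10 \left(-10\right) + 30 \left(-3\right) = -100 - 90 = -190$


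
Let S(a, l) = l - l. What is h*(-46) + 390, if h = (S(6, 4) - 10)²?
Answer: -4210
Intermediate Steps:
S(a, l) = 0
h = 100 (h = (0 - 10)² = (-10)² = 100)
h*(-46) + 390 = 100*(-46) + 390 = -4600 + 390 = -4210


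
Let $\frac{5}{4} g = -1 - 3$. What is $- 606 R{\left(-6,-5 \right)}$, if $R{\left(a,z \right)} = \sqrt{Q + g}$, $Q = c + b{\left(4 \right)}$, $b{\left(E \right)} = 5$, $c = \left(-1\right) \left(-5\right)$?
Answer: $- \frac{606 \sqrt{170}}{5} \approx -1580.3$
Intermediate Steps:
$c = 5$
$g = - \frac{16}{5}$ ($g = \frac{4 \left(-1 - 3\right)}{5} = \frac{4}{5} \left(-4\right) = - \frac{16}{5} \approx -3.2$)
$Q = 10$ ($Q = 5 + 5 = 10$)
$R{\left(a,z \right)} = \frac{\sqrt{170}}{5}$ ($R{\left(a,z \right)} = \sqrt{10 - \frac{16}{5}} = \sqrt{\frac{34}{5}} = \frac{\sqrt{170}}{5}$)
$- 606 R{\left(-6,-5 \right)} = - 606 \frac{\sqrt{170}}{5} = - \frac{606 \sqrt{170}}{5}$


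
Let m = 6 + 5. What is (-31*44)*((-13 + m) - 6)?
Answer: 10912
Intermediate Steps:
m = 11
(-31*44)*((-13 + m) - 6) = (-31*44)*((-13 + 11) - 6) = -1364*(-2 - 6) = -1364*(-8) = 10912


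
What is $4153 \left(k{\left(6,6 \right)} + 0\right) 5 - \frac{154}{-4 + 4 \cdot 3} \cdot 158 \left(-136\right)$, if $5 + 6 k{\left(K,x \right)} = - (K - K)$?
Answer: $\frac{2378039}{6} \approx 3.9634 \cdot 10^{5}$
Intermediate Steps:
$k{\left(K,x \right)} = - \frac{5}{6}$ ($k{\left(K,x \right)} = - \frac{5}{6} + \frac{\left(-1\right) \left(K - K\right)}{6} = - \frac{5}{6} + \frac{\left(-1\right) 0}{6} = - \frac{5}{6} + \frac{1}{6} \cdot 0 = - \frac{5}{6} + 0 = - \frac{5}{6}$)
$4153 \left(k{\left(6,6 \right)} + 0\right) 5 - \frac{154}{-4 + 4 \cdot 3} \cdot 158 \left(-136\right) = 4153 \left(- \frac{5}{6} + 0\right) 5 - \frac{154}{-4 + 4 \cdot 3} \cdot 158 \left(-136\right) = 4153 \left(\left(- \frac{5}{6}\right) 5\right) - \frac{154}{-4 + 12} \cdot 158 \left(-136\right) = 4153 \left(- \frac{25}{6}\right) - \frac{154}{8} \cdot 158 \left(-136\right) = - \frac{103825}{6} - 154 \cdot \frac{1}{8} \cdot 158 \left(-136\right) = - \frac{103825}{6} - \frac{77}{4} \cdot 158 \left(-136\right) = - \frac{103825}{6} - \frac{6083}{2} \left(-136\right) = - \frac{103825}{6} - -413644 = - \frac{103825}{6} + 413644 = \frac{2378039}{6}$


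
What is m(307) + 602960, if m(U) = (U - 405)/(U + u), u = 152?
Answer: 276758542/459 ≈ 6.0296e+5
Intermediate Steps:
m(U) = (-405 + U)/(152 + U) (m(U) = (U - 405)/(U + 152) = (-405 + U)/(152 + U))
m(307) + 602960 = (-405 + 307)/(152 + 307) + 602960 = -98/459 + 602960 = 276758542/459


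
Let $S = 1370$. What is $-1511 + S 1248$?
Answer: $1708249$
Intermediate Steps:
$-1511 + S 1248 = -1511 + 1370 \cdot 1248 = -1511 + 1709760 = 1708249$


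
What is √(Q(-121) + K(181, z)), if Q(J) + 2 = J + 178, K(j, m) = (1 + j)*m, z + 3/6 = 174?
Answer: 4*√1977 ≈ 177.85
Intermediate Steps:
z = 347/2 (z = -½ + 174 = 347/2 ≈ 173.50)
K(j, m) = m*(1 + j)
Q(J) = 176 + J (Q(J) = -2 + (J + 178) = -2 + (178 + J) = 176 + J)
√(Q(-121) + K(181, z)) = √((176 - 121) + 347*(1 + 181)/2) = √(55 + (347/2)*182) = √(55 + 31577) = √31632 = 4*√1977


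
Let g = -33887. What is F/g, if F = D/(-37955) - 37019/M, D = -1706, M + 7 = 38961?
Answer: 1338600621/50101897985090 ≈ 2.6718e-5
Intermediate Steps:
M = 38954 (M = -7 + 38961 = 38954)
F = -1338600621/1478499070 (F = -1706/(-37955) - 37019/38954 = -1706*(-1/37955) - 37019*1/38954 = 1706/37955 - 37019/38954 = -1338600621/1478499070 ≈ -0.90538)
F/g = -1338600621/1478499070/(-33887) = -1338600621/1478499070*(-1/33887) = 1338600621/50101897985090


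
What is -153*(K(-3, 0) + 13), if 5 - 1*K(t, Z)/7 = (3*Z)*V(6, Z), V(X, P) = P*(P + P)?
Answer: -7344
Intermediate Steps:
V(X, P) = 2*P² (V(X, P) = P*(2*P) = 2*P²)
K(t, Z) = 35 - 42*Z³ (K(t, Z) = 35 - 7*3*Z*2*Z² = 35 - 42*Z³)
-153*(K(-3, 0) + 13) = -153*((35 - 42*0³) + 13) = -153*((35 - 42*0) + 13) = -153*((35 + 0) + 13) = -153*(35 + 13) = -153*48 = -7344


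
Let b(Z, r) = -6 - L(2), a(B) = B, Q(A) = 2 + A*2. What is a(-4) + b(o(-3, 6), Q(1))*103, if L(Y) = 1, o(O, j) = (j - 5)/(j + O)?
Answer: -725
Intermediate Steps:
o(O, j) = (-5 + j)/(O + j)
Q(A) = 2 + 2*A
b(Z, r) = -7 (b(Z, r) = -6 - 1*1 = -6 - 1 = -7)
a(-4) + b(o(-3, 6), Q(1))*103 = -4 - 7*103 = -4 - 721 = -725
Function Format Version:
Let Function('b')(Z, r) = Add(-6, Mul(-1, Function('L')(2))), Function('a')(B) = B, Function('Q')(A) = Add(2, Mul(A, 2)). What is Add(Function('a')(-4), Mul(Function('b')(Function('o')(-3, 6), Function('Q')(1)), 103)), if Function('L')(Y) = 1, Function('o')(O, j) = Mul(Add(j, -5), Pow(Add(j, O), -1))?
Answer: -725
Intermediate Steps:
Function('o')(O, j) = Mul(Pow(Add(O, j), -1), Add(-5, j)) (Function('o')(O, j) = Mul(Add(-5, j), Pow(Add(O, j), -1)) = Mul(Pow(Add(O, j), -1), Add(-5, j)))
Function('Q')(A) = Add(2, Mul(2, A))
Function('b')(Z, r) = -7 (Function('b')(Z, r) = Add(-6, Mul(-1, 1)) = Add(-6, -1) = -7)
Add(Function('a')(-4), Mul(Function('b')(Function('o')(-3, 6), Function('Q')(1)), 103)) = Add(-4, Mul(-7, 103)) = Add(-4, -721) = -725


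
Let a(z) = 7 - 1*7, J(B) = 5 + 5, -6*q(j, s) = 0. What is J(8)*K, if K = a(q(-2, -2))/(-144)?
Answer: 0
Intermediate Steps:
q(j, s) = 0 (q(j, s) = -1/6*0 = 0)
J(B) = 10
a(z) = 0 (a(z) = 7 - 7 = 0)
K = 0 (K = 0/(-144) = 0*(-1/144) = 0)
J(8)*K = 10*0 = 0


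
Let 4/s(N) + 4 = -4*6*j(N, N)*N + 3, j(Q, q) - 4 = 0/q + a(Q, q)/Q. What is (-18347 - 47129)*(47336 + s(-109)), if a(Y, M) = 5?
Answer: -32056804195952/10343 ≈ -3.0994e+9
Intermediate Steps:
j(Q, q) = 4 + 5/Q (j(Q, q) = 4 + (0/q + 5/Q) = 4 + (0 + 5/Q) = 4 + 5/Q)
s(N) = 4/(-1 - 4*N*(24 + 30/N)) (s(N) = 4/(-4 + (-4*6*(4 + 5/N)*N + 3)) = 4/(-4 + (-4*(24 + 30/N)*N + 3)) = 4/(-4 + (-4*N*(24 + 30/N) + 3)) = 4/(-4 + (3 - 4*N*(24 + 30/N))) = 4/(-1 - 4*N*(24 + 30/N)))
(-18347 - 47129)*(47336 + s(-109)) = (-18347 - 47129)*(47336 - 4/(121 + 96*(-109))) = -65476*(47336 - 4/(121 - 10464)) = -65476*(47336 - 4/(-10343)) = -65476*(47336 - 4*(-1/10343)) = -65476*(47336 + 4/10343) = -65476*489596252/10343 = -32056804195952/10343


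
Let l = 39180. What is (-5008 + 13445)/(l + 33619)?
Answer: 8437/72799 ≈ 0.11589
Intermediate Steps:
(-5008 + 13445)/(l + 33619) = (-5008 + 13445)/(39180 + 33619) = 8437/72799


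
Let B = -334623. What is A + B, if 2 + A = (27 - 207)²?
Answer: -302225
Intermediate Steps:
A = 32398 (A = -2 + (27 - 207)² = -2 + (-180)² = -2 + 32400 = 32398)
A + B = 32398 - 334623 = -302225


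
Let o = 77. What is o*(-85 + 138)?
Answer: 4081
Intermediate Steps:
o*(-85 + 138) = 77*(-85 + 138) = 77*53 = 4081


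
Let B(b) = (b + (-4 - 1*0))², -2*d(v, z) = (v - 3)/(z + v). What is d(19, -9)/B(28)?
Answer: -1/720 ≈ -0.0013889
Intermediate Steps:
d(v, z) = -(-3 + v)/(2*(v + z)) (d(v, z) = -(v - 3)/(2*(z + v)) = -(-3 + v)/(2*(v + z)))
B(b) = (-4 + b)² (B(b) = (b + (-4 + 0))² = (b - 4)² = (-4 + b)²)
d(19, -9)/B(28) = ((3 - 1*19)/(2*(19 - 9)))/((-4 + 28)²) = ((½)*(3 - 19)/10)/(24²) = ((½)*(⅒)*(-16))/576 = -⅘*1/576 = -1/720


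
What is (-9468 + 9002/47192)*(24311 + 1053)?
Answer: -83329105271/347 ≈ -2.4014e+8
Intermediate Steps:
(-9468 + 9002/47192)*(24311 + 1053) = (-9468 + 9002*(1/47192))*25364 = (-9468 + 4501/23596)*25364 = -223402427/23596*25364 = -83329105271/347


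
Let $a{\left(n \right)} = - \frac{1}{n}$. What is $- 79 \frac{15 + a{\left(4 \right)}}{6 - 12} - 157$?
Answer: $\frac{893}{24} \approx 37.208$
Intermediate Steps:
$- 79 \frac{15 + a{\left(4 \right)}}{6 - 12} - 157 = - 79 \frac{15 - \frac{1}{4}}{6 - 12} - 157 = - 79 \frac{15 - \frac{1}{4}}{-6} - 157 = - 79 \left(15 - \frac{1}{4}\right) \left(- \frac{1}{6}\right) - 157 = - 79 \cdot \frac{59}{4} \left(- \frac{1}{6}\right) - 157 = \left(-79\right) \left(- \frac{59}{24}\right) - 157 = \frac{4661}{24} - 157 = \frac{893}{24}$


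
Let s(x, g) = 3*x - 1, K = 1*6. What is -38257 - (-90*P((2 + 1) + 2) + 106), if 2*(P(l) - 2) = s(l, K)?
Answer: -37553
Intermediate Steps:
K = 6
s(x, g) = -1 + 3*x
P(l) = 3/2 + 3*l/2 (P(l) = 2 + (-1 + 3*l)/2 = 2 + (-1/2 + 3*l/2) = 3/2 + 3*l/2)
-38257 - (-90*P((2 + 1) + 2) + 106) = -38257 - (-90*(3/2 + 3*((2 + 1) + 2)/2) + 106) = -38257 - (-90*(3/2 + 3*(3 + 2)/2) + 106) = -38257 - (-90*(3/2 + (3/2)*5) + 106) = -38257 - (-90*(3/2 + 15/2) + 106) = -38257 - (-90*9 + 106) = -38257 - (-810 + 106) = -38257 - 1*(-704) = -38257 + 704 = -37553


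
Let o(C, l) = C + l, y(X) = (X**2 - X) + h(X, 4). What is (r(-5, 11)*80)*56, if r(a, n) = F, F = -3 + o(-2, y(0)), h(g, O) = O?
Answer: -4480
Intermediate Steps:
y(X) = 4 + X**2 - X (y(X) = (X**2 - X) + 4 = 4 + X**2 - X)
F = -1 (F = -3 + (-2 + (4 + 0**2 - 1*0)) = -3 + (-2 + (4 + 0 + 0)) = -3 + (-2 + 4) = -3 + 2 = -1)
r(a, n) = -1
(r(-5, 11)*80)*56 = -1*80*56 = -80*56 = -4480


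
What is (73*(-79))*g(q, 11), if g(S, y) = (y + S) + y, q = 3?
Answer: -144175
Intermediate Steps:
g(S, y) = S + 2*y (g(S, y) = (S + y) + y = S + 2*y)
(73*(-79))*g(q, 11) = (73*(-79))*(3 + 2*11) = -5767*(3 + 22) = -5767*25 = -144175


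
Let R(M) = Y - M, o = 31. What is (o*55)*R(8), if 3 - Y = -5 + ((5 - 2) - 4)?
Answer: 1705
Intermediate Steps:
Y = 9 (Y = 3 - (-5 + ((5 - 2) - 4)) = 3 - (-5 + (3 - 4)) = 3 - (-5 - 1) = 3 - 1*(-6) = 3 + 6 = 9)
R(M) = 9 - M
(o*55)*R(8) = (31*55)*(9 - 1*8) = 1705*(9 - 8) = 1705*1 = 1705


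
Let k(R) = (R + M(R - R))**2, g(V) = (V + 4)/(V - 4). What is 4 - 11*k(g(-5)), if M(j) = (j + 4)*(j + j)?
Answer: 313/81 ≈ 3.8642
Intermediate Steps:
M(j) = 2*j*(4 + j) (M(j) = (4 + j)*(2*j) = 2*j*(4 + j))
g(V) = (4 + V)/(-4 + V)
k(R) = R**2 (k(R) = (R + 2*(R - R)*(4 + (R - R)))**2 = (R + 2*0*(4 + 0))**2 = (R + 2*0*4)**2 = (R + 0)**2 = R**2)
4 - 11*k(g(-5)) = 4 - 11*(4 - 5)**2/(-4 - 5)**2 = 4 - 11*(-1/(-9))**2 = 4 - 11*(-1/9*(-1))**2 = 4 - 11*(1/9)**2 = 4 - 11*1/81 = 4 - 11/81 = 313/81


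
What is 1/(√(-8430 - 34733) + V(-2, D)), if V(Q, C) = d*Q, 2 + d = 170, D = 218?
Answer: -336/156059 - I*√43163/156059 ≈ -0.002153 - 0.0013313*I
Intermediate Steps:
d = 168 (d = -2 + 170 = 168)
V(Q, C) = 168*Q
1/(√(-8430 - 34733) + V(-2, D)) = 1/(√(-8430 - 34733) + 168*(-2)) = 1/(√(-43163) - 336) = 1/(I*√43163 - 336) = 1/(-336 + I*√43163)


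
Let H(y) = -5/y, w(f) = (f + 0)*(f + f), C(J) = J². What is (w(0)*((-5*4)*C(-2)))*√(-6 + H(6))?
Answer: 0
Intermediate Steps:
w(f) = 2*f² (w(f) = f*(2*f) = 2*f²)
(w(0)*((-5*4)*C(-2)))*√(-6 + H(6)) = ((2*0²)*(-5*4*(-2)²))*√(-6 - 5/6) = ((2*0)*(-20*4))*√(-6 - 5*⅙) = (0*(-80))*√(-6 - ⅚) = 0*√(-41/6) = 0*(I*√246/6) = 0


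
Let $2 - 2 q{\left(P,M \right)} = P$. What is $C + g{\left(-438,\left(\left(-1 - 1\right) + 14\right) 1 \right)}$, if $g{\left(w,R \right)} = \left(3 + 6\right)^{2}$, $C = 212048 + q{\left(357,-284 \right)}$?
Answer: $\frac{423903}{2} \approx 2.1195 \cdot 10^{5}$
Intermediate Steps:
$q{\left(P,M \right)} = 1 - \frac{P}{2}$
$C = \frac{423741}{2}$ ($C = 212048 + \left(1 - \frac{357}{2}\right) = 212048 - \frac{355}{2} = \frac{423741}{2} \approx 2.1187 \cdot 10^{5}$)
$g{\left(w,R \right)} = 81$ ($g{\left(w,R \right)} = 9^{2} = 81$)
$C + g{\left(-438,\left(\left(-1 - 1\right) + 14\right) 1 \right)} = \frac{423741}{2} + 81 = \frac{423903}{2}$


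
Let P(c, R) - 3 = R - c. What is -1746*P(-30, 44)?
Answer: -134442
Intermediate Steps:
P(c, R) = 3 + R - c (P(c, R) = 3 + (R - c) = 3 + R - c)
-1746*P(-30, 44) = -1746*(3 + 44 - 1*(-30)) = -1746*(3 + 44 + 30) = -1746*77 = -134442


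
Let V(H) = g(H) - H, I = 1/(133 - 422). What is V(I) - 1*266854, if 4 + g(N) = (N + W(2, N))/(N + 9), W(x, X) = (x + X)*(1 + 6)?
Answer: -100257965809/375700 ≈ -2.6686e+5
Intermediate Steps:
I = -1/289 (I = 1/(-289) = -1/289 ≈ -0.0034602)
W(x, X) = 7*X + 7*x (W(x, X) = (X + x)*7 = 7*X + 7*x)
g(N) = -4 + (14 + 8*N)/(9 + N) (g(N) = -4 + (N + (7*N + 7*2))/(N + 9) = -4 + (N + (7*N + 14))/(9 + N) = -4 + (N + (14 + 7*N))/(9 + N) = -4 + (14 + 8*N)/(9 + N))
V(H) = -H + 2*(-11 + 2*H)/(9 + H) (V(H) = 2*(-11 + 2*H)/(9 + H) - H = -H + 2*(-11 + 2*H)/(9 + H))
V(I) - 1*266854 = (-22 + 4*(-1/289) - 1*(-1/289)*(9 - 1/289))/(9 - 1/289) - 1*266854 = (-22 - 4/289 - 1*(-1/289)*2600/289)/(2600/289) - 266854 = 289*(-22 - 4/289 + 2600/83521)/2600 - 266854 = (289/2600)*(-1836018/83521) - 266854 = -918009/375700 - 266854 = -100257965809/375700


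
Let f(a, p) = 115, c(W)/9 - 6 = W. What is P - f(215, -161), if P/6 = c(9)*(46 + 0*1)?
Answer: 37145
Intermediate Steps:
c(W) = 54 + 9*W
P = 37260 (P = 6*((54 + 9*9)*(46 + 0*1)) = 6*((54 + 81)*(46 + 0)) = 6*(135*46) = 6*6210 = 37260)
P - f(215, -161) = 37260 - 1*115 = 37260 - 115 = 37145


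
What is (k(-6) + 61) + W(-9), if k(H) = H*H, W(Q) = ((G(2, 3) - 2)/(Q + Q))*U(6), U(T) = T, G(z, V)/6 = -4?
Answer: 317/3 ≈ 105.67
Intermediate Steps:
G(z, V) = -24 (G(z, V) = 6*(-4) = -24)
W(Q) = -78/Q (W(Q) = ((-24 - 2)/(Q + Q))*6 = -26*1/(2*Q)*6 = -13/Q*6 = -78/Q)
k(H) = H**2
(k(-6) + 61) + W(-9) = ((-6)**2 + 61) - 78/(-9) = (36 + 61) - 78*(-1/9) = 97 + 26/3 = 317/3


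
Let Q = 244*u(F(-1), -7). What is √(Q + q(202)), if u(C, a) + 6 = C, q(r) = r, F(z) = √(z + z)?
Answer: √(-1262 + 244*I*√2) ≈ 4.8128 + 35.849*I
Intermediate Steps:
F(z) = √2*√z (F(z) = √(2*z) = √2*√z)
u(C, a) = -6 + C
Q = -1464 + 244*I*√2 (Q = 244*(-6 + √2*√(-1)) = 244*(-6 + √2*I) = 244*(-6 + I*√2) = -1464 + 244*I*√2 ≈ -1464.0 + 345.07*I)
√(Q + q(202)) = √((-1464 + 244*I*√2) + 202) = √(-1262 + 244*I*√2)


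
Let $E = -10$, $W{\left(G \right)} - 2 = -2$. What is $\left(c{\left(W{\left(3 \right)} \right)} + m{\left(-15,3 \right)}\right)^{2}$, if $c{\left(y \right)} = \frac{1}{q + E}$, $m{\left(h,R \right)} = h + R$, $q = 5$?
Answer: $\frac{3721}{25} \approx 148.84$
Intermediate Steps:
$W{\left(G \right)} = 0$ ($W{\left(G \right)} = 2 - 2 = 0$)
$m{\left(h,R \right)} = R + h$
$c{\left(y \right)} = - \frac{1}{5}$ ($c{\left(y \right)} = \frac{1}{5 - 10} = \frac{1}{-5} = - \frac{1}{5}$)
$\left(c{\left(W{\left(3 \right)} \right)} + m{\left(-15,3 \right)}\right)^{2} = \left(- \frac{1}{5} + \left(3 - 15\right)\right)^{2} = \left(- \frac{1}{5} - 12\right)^{2} = \left(- \frac{61}{5}\right)^{2} = \frac{3721}{25}$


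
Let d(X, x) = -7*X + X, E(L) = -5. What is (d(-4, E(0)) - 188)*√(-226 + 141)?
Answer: -164*I*√85 ≈ -1512.0*I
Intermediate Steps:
d(X, x) = -6*X
(d(-4, E(0)) - 188)*√(-226 + 141) = (-6*(-4) - 188)*√(-226 + 141) = (24 - 188)*√(-85) = -164*I*√85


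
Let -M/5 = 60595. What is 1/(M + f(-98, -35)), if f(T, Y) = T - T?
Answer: -1/302975 ≈ -3.3006e-6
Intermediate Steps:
f(T, Y) = 0
M = -302975 (M = -5*60595 = -302975)
1/(M + f(-98, -35)) = 1/(-302975 + 0) = 1/(-302975) = -1/302975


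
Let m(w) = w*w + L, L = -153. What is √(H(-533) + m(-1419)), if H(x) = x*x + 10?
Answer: √2297507 ≈ 1515.8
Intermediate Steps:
H(x) = 10 + x² (H(x) = x² + 10 = 10 + x²)
m(w) = -153 + w² (m(w) = w*w - 153 = w² - 153 = -153 + w²)
√(H(-533) + m(-1419)) = √((10 + (-533)²) + (-153 + (-1419)²)) = √((10 + 284089) + (-153 + 2013561)) = √(284099 + 2013408) = √2297507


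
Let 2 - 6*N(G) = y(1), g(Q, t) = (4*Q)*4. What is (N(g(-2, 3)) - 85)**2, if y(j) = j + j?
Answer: 7225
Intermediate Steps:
y(j) = 2*j
g(Q, t) = 16*Q
N(G) = 0 (N(G) = 1/3 - 1/3 = 0)
(N(g(-2, 3)) - 85)**2 = (0 - 85)**2 = (-85)**2 = 7225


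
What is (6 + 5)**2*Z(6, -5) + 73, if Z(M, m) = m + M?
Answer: 194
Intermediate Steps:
Z(M, m) = M + m
(6 + 5)**2*Z(6, -5) + 73 = (6 + 5)**2*(6 - 5) + 73 = 11**2*1 + 73 = 121*1 + 73 = 121 + 73 = 194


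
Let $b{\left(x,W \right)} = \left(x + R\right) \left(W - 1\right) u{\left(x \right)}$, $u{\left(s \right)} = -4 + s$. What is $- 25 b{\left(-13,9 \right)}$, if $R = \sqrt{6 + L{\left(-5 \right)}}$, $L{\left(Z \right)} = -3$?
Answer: $-44200 + 3400 \sqrt{3} \approx -38311.0$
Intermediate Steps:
$R = \sqrt{3}$ ($R = \sqrt{6 - 3} = \sqrt{3} \approx 1.732$)
$b{\left(x,W \right)} = \left(-1 + W\right) \left(-4 + x\right) \left(x + \sqrt{3}\right)$ ($b{\left(x,W \right)} = \left(x + \sqrt{3}\right) \left(W - 1\right) \left(-4 + x\right) = \left(x + \sqrt{3}\right) \left(-1 + W\right) \left(-4 + x\right) = \left(-1 + W\right) \left(x + \sqrt{3}\right) \left(-4 + x\right) = \left(-1 + W\right) \left(-4 + x\right) \left(x + \sqrt{3}\right)$)
$- 25 b{\left(-13,9 \right)} = - 25 \left(-4 - 13\right) \left(\left(-1\right) \left(-13\right) - \sqrt{3} + 9 \left(-13\right) + 9 \sqrt{3}\right) = - 25 \left(- 17 \left(13 - \sqrt{3} - 117 + 9 \sqrt{3}\right)\right) = - 25 \left(- 17 \left(-104 + 8 \sqrt{3}\right)\right) = - 25 \left(1768 - 136 \sqrt{3}\right) = -44200 + 3400 \sqrt{3}$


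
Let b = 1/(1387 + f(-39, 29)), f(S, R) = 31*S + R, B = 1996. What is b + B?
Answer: 413173/207 ≈ 1996.0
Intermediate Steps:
f(S, R) = R + 31*S
b = 1/207 (b = 1/(1387 + (29 + 31*(-39))) = 1/(1387 + (29 - 1209)) = 1/(1387 - 1180) = 1/207 ≈ 0.0048309)
b + B = 1/207 + 1996 = 413173/207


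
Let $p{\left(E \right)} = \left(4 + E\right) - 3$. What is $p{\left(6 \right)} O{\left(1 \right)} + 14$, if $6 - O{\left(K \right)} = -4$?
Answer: $84$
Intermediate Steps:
$O{\left(K \right)} = 10$ ($O{\left(K \right)} = 6 - -4 = 6 + 4 = 10$)
$p{\left(E \right)} = 1 + E$
$p{\left(6 \right)} O{\left(1 \right)} + 14 = \left(1 + 6\right) 10 + 14 = 7 \cdot 10 + 14 = 70 + 14 = 84$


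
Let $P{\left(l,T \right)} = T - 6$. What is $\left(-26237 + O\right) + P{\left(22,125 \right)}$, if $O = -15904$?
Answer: $-42022$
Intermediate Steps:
$P{\left(l,T \right)} = -6 + T$ ($P{\left(l,T \right)} = T - 6 = -6 + T$)
$\left(-26237 + O\right) + P{\left(22,125 \right)} = \left(-26237 - 15904\right) + \left(-6 + 125\right) = -42141 + 119 = -42022$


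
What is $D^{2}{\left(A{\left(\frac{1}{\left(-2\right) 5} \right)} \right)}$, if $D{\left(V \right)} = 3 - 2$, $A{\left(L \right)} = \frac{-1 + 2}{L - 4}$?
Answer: $1$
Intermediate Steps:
$A{\left(L \right)} = \frac{1}{-4 + L}$ ($A{\left(L \right)} = 1 \frac{1}{-4 + L} = \frac{1}{-4 + L}$)
$D{\left(V \right)} = 1$ ($D{\left(V \right)} = 3 - 2 = 1$)
$D^{2}{\left(A{\left(\frac{1}{\left(-2\right) 5} \right)} \right)} = 1^{2} = 1$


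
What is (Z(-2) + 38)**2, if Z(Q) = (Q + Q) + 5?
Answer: 1521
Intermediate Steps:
Z(Q) = 5 + 2*Q (Z(Q) = 2*Q + 5 = 5 + 2*Q)
(Z(-2) + 38)**2 = ((5 + 2*(-2)) + 38)**2 = ((5 - 4) + 38)**2 = (1 + 38)**2 = 39**2 = 1521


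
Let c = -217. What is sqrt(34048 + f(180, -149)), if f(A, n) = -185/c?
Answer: sqrt(1603326417)/217 ≈ 184.52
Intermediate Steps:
f(A, n) = 185/217 (f(A, n) = -185/(-217) = -185*(-1/217) = 185/217)
sqrt(34048 + f(180, -149)) = sqrt(34048 + 185/217) = sqrt(7388601/217) = sqrt(1603326417)/217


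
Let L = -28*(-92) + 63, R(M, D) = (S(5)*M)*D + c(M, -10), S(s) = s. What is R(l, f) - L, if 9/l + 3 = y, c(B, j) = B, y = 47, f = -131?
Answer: -61001/22 ≈ -2772.8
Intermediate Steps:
l = 9/44 (l = 9/(-3 + 47) = 9/44 ≈ 0.20455)
R(M, D) = M + 5*D*M (R(M, D) = (5*M)*D + M = 5*D*M + M = M + 5*D*M)
L = 2639 (L = 2576 + 63 = 2639)
R(l, f) - L = 9*(1 + 5*(-131))/44 - 1*2639 = 9*(1 - 655)/44 - 2639 = (9/44)*(-654) - 2639 = -2943/22 - 2639 = -61001/22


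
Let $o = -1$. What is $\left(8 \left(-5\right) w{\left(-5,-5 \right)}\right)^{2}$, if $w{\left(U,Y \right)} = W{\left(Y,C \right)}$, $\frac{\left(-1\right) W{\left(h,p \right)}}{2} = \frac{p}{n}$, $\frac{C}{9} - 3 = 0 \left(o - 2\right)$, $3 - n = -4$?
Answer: $\frac{4665600}{49} \approx 95216.0$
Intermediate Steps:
$n = 7$ ($n = 3 - -4 = 3 + 4 = 7$)
$C = 27$ ($C = 27 + 9 \cdot 0 \left(-1 - 2\right) = 27 + 9 \cdot 0 \left(-3\right) = 27 + 9 \cdot 0 = 27 + 0 = 27$)
$W{\left(h,p \right)} = - \frac{2 p}{7}$ ($W{\left(h,p \right)} = - 2 \frac{p}{7} = - \frac{2 p}{7}$)
$w{\left(U,Y \right)} = - \frac{54}{7}$ ($w{\left(U,Y \right)} = \left(- \frac{2}{7}\right) 27 = - \frac{54}{7}$)
$\left(8 \left(-5\right) w{\left(-5,-5 \right)}\right)^{2} = \left(8 \left(-5\right) \left(- \frac{54}{7}\right)\right)^{2} = \left(\left(-40\right) \left(- \frac{54}{7}\right)\right)^{2} = \left(\frac{2160}{7}\right)^{2} = \frac{4665600}{49}$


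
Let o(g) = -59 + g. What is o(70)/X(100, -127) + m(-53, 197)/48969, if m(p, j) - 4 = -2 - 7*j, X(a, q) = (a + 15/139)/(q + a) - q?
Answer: 153825255/2517637756 ≈ 0.061099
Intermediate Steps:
X(a, q) = -q + (15/139 + a)/(a + q) (X(a, q) = (a + 15*(1/139))/(a + q) - q = (a + 15/139)/(a + q) - q = (15/139 + a)/(a + q) - q = -q + (15/139 + a)/(a + q))
m(p, j) = 2 - 7*j (m(p, j) = 4 + (-2 - 7*j) = 2 - 7*j)
o(70)/X(100, -127) + m(-53, 197)/48969 = (-59 + 70)/(((15/139 + 100 - 1*(-127)**2 - 1*100*(-127))/(100 - 127))) + (2 - 7*197)/48969 = 11/(((15/139 + 100 - 1*16129 + 12700)/(-27))) + (2 - 1379)*(1/48969) = 11/((-(15/139 + 100 - 16129 + 12700)/27)) - 1377*1/48969 = 11/((-1/27*(-462716/139))) - 153/5441 = 11/(462716/3753) - 153/5441 = 11*(3753/462716) - 153/5441 = 41283/462716 - 153/5441 = 153825255/2517637756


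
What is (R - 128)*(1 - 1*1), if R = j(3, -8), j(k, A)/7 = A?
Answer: 0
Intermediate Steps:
j(k, A) = 7*A
R = -56 (R = 7*(-8) = -56)
(R - 128)*(1 - 1*1) = (-56 - 128)*(1 - 1*1) = -184*(1 - 1) = -184*0 = 0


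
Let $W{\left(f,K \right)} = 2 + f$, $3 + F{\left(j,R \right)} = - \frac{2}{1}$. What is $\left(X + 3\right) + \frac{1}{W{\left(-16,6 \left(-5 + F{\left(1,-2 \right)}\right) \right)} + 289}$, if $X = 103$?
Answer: $\frac{29151}{275} \approx 106.0$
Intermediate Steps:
$F{\left(j,R \right)} = -5$ ($F{\left(j,R \right)} = -3 - \frac{2}{1} = -3 - 2 = -5$)
$\left(X + 3\right) + \frac{1}{W{\left(-16,6 \left(-5 + F{\left(1,-2 \right)}\right) \right)} + 289} = \left(103 + 3\right) + \frac{1}{\left(2 - 16\right) + 289} = 106 + \frac{1}{-14 + 289} = 106 + \frac{1}{275} = \frac{29151}{275}$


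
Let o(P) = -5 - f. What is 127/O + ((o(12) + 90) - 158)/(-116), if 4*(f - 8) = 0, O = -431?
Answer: 20179/49996 ≈ 0.40361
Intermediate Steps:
f = 8 (f = 8 + (1/4)*0 = 8 + 0 = 8)
o(P) = -13 (o(P) = -5 - 1*8 = -5 - 8 = -13)
127/O + ((o(12) + 90) - 158)/(-116) = 127/(-431) + ((-13 + 90) - 158)/(-116) = 127*(-1/431) + (77 - 158)*(-1/116) = -127/431 - 81*(-1/116) = -127/431 + 81/116 = 20179/49996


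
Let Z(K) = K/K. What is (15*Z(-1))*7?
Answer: 105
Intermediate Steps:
Z(K) = 1
(15*Z(-1))*7 = (15*1)*7 = 15*7 = 105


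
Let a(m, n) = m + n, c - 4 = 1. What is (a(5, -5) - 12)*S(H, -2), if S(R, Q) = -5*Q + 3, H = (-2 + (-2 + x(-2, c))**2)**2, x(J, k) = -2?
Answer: -156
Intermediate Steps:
c = 5 (c = 4 + 1 = 5)
H = 196 (H = (-2 + (-2 - 2)**2)**2 = (-2 + (-4)**2)**2 = (-2 + 16)**2 = 14**2 = 196)
S(R, Q) = 3 - 5*Q
(a(5, -5) - 12)*S(H, -2) = ((5 - 5) - 12)*(3 - 5*(-2)) = (0 - 12)*(3 + 10) = -12*13 = -156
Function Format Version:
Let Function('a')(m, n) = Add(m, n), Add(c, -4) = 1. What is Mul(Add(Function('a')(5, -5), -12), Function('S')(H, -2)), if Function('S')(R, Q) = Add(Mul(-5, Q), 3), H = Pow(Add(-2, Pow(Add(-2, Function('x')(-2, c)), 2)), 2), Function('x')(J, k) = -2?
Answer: -156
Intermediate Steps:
c = 5 (c = Add(4, 1) = 5)
H = 196 (H = Pow(Add(-2, Pow(Add(-2, -2), 2)), 2) = Pow(Add(-2, Pow(-4, 2)), 2) = Pow(Add(-2, 16), 2) = Pow(14, 2) = 196)
Function('S')(R, Q) = Add(3, Mul(-5, Q))
Mul(Add(Function('a')(5, -5), -12), Function('S')(H, -2)) = Mul(Add(Add(5, -5), -12), Add(3, Mul(-5, -2))) = Mul(Add(0, -12), Add(3, 10)) = Mul(-12, 13) = -156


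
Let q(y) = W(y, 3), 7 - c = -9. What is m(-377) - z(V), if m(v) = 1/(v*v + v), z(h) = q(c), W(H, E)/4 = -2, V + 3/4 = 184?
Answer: 1134017/141752 ≈ 8.0000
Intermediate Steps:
V = 733/4 (V = -¾ + 184 = 733/4 ≈ 183.25)
W(H, E) = -8 (W(H, E) = 4*(-2) = -8)
c = 16 (c = 7 - 1*(-9) = 7 + 9 = 16)
q(y) = -8
z(h) = -8
m(v) = 1/(v + v²) (m(v) = 1/(v² + v) = 1/(v + v²))
m(-377) - z(V) = 1/((-377)*(1 - 377)) - 1*(-8) = -1/377/(-376) + 8 = -1/377*(-1/376) + 8 = 1/141752 + 8 = 1134017/141752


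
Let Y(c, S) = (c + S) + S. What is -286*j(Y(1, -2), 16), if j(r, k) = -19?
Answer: 5434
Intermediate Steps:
Y(c, S) = c + 2*S (Y(c, S) = (S + c) + S = c + 2*S)
-286*j(Y(1, -2), 16) = -286*(-19) = 5434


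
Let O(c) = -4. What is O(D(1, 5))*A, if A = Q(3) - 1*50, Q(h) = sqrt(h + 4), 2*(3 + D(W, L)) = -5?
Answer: 200 - 4*sqrt(7) ≈ 189.42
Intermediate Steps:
D(W, L) = -11/2 (D(W, L) = -3 + (1/2)*(-5) = -3 - 5/2 = -11/2)
Q(h) = sqrt(4 + h)
A = -50 + sqrt(7) (A = sqrt(4 + 3) - 1*50 = sqrt(7) - 50 = -50 + sqrt(7) ≈ -47.354)
O(D(1, 5))*A = -4*(-50 + sqrt(7)) = 200 - 4*sqrt(7)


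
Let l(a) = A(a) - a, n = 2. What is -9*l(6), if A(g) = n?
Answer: 36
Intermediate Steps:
A(g) = 2
l(a) = 2 - a
-9*l(6) = -9*(2 - 1*6) = -9*(2 - 6) = -9*(-4) = 36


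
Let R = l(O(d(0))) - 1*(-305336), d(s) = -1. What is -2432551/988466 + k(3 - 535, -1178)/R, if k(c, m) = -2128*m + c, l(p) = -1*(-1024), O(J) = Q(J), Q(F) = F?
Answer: 108256785317/18926652735 ≈ 5.7198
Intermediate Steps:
O(J) = J
l(p) = 1024
k(c, m) = c - 2128*m
R = 306360 (R = 1024 - 1*(-305336) = 1024 + 305336 = 306360)
-2432551/988466 + k(3 - 535, -1178)/R = -2432551/988466 + ((3 - 535) - 2128*(-1178))/306360 = -2432551*1/988466 + (-532 + 2506784)*(1/306360) = -2432551/988466 + 2506252*(1/306360) = -2432551/988466 + 626563/76590 = 108256785317/18926652735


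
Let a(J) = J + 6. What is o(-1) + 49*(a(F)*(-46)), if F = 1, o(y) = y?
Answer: -15779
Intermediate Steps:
a(J) = 6 + J
o(-1) + 49*(a(F)*(-46)) = -1 + 49*((6 + 1)*(-46)) = -1 + 49*(7*(-46)) = -1 + 49*(-322) = -1 - 15778 = -15779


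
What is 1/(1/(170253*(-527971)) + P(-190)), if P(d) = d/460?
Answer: -4134877746498/1707884286643 ≈ -2.4211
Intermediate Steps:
P(d) = d/460 (P(d) = d*(1/460) = d/460)
1/(1/(170253*(-527971)) + P(-190)) = 1/(1/(170253*(-527971)) + (1/460)*(-190)) = 1/((1/170253)*(-1/527971) - 19/46) = 1/(-1/89888646663 - 19/46) = 1/(-1707884286643/4134877746498) = -4134877746498/1707884286643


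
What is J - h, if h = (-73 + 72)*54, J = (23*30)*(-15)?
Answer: -10296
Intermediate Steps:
J = -10350 (J = 690*(-15) = -10350)
h = -54 (h = -1*54 = -54)
J - h = -10350 - 1*(-54) = -10350 + 54 = -10296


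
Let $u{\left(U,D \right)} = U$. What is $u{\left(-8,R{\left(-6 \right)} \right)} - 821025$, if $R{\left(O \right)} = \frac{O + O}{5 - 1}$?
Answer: $-821033$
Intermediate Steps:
$R{\left(O \right)} = \frac{O}{2}$ ($R{\left(O \right)} = \frac{2 O}{4} = 2 O \frac{1}{4} = \frac{O}{2}$)
$u{\left(-8,R{\left(-6 \right)} \right)} - 821025 = -8 - 821025 = -821033$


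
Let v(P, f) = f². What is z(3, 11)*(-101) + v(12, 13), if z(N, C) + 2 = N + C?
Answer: -1043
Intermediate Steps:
z(N, C) = -2 + C + N (z(N, C) = -2 + (N + C) = -2 + (C + N) = -2 + C + N)
z(3, 11)*(-101) + v(12, 13) = (-2 + 11 + 3)*(-101) + 13² = 12*(-101) + 169 = -1212 + 169 = -1043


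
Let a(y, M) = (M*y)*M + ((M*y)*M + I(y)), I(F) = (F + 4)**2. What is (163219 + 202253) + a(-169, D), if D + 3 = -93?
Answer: -2722311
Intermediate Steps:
D = -96 (D = -3 - 93 = -96)
I(F) = (4 + F)**2
a(y, M) = (4 + y)**2 + 2*y*M**2 (a(y, M) = (M*y)*M + ((M*y)*M + (4 + y)**2) = y*M**2 + (y*M**2 + (4 + y)**2) = y*M**2 + ((4 + y)**2 + y*M**2) = (4 + y)**2 + 2*y*M**2)
(163219 + 202253) + a(-169, D) = (163219 + 202253) + ((4 - 169)**2 + 2*(-169)*(-96)**2) = 365472 + ((-165)**2 + 2*(-169)*9216) = 365472 + (27225 - 3115008) = 365472 - 3087783 = -2722311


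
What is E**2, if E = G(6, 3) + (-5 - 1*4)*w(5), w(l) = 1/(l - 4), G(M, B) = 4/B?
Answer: 529/9 ≈ 58.778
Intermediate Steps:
w(l) = 1/(-4 + l)
E = -23/3 (E = 4/3 + (-5 - 1*4)/(-4 + 5) = 4*(1/3) + (-5 - 4)/1 = 4/3 - 9*1 = 4/3 - 9 = -23/3 ≈ -7.6667)
E**2 = (-23/3)**2 = 529/9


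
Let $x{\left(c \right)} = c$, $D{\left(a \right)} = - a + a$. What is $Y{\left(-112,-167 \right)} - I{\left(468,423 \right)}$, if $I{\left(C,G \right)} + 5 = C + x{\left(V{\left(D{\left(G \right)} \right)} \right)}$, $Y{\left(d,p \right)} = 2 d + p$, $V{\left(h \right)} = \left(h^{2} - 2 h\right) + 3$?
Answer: $-857$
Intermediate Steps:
$D{\left(a \right)} = 0$
$V{\left(h \right)} = 3 + h^{2} - 2 h$
$Y{\left(d,p \right)} = p + 2 d$
$I{\left(C,G \right)} = -2 + C$ ($I{\left(C,G \right)} = -5 + \left(C + \left(3 + 0^{2} - 0\right)\right) = -5 + \left(C + \left(3 + 0 + 0\right)\right) = -5 + \left(C + 3\right) = -5 + \left(3 + C\right) = -2 + C$)
$Y{\left(-112,-167 \right)} - I{\left(468,423 \right)} = \left(-167 + 2 \left(-112\right)\right) - \left(-2 + 468\right) = \left(-167 - 224\right) - 466 = -391 - 466 = -857$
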